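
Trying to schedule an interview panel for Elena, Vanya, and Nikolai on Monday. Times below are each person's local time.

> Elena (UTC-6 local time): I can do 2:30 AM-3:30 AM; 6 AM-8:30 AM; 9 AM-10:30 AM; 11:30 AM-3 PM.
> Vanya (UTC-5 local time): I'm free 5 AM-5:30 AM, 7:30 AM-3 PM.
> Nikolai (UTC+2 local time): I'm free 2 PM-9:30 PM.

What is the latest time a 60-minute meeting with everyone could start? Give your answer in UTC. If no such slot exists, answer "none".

18:30

Elena in UTC: 08:30-09:30, 12:00-14:30, 15:00-16:30, 17:30-21:00 (add 6h to convert from UTC-6).
Vanya in UTC: 10:00-10:30, 12:30-20:00 (add 5h to convert from UTC-5).
Nikolai in UTC: 12:00-19:30 (subtract 2h to convert from UTC+2).
Elena ∩ Vanya: 12:30-14:30, 15:00-16:30, 17:30-20:00.
Elena ∩ Vanya ∩ Nikolai: 12:30-14:30, 15:00-16:30, 17:30-19:30.
The last common window of at least 60 minutes is 17:30-19:30; a 60-minute meeting can start as late as 18:30 and still end by 19:30.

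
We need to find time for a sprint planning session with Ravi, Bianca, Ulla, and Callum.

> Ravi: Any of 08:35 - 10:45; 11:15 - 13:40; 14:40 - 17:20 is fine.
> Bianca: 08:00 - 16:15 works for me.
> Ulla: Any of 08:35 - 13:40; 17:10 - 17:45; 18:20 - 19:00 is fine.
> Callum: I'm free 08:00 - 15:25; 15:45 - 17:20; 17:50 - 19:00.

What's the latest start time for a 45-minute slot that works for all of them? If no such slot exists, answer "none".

12:55

Ravi ∩ Bianca: 08:35-10:45, 11:15-13:40, 14:40-16:15.
Ravi ∩ Bianca ∩ Ulla: 08:35-10:45, 11:15-13:40.
Ravi ∩ Bianca ∩ Ulla ∩ Callum: 08:35-10:45, 11:15-13:40.
Those are the intersection windows.
The last common window of at least 45 minutes is 11:15-13:40; a 45-minute meeting can start as late as 12:55 and still end by 13:40.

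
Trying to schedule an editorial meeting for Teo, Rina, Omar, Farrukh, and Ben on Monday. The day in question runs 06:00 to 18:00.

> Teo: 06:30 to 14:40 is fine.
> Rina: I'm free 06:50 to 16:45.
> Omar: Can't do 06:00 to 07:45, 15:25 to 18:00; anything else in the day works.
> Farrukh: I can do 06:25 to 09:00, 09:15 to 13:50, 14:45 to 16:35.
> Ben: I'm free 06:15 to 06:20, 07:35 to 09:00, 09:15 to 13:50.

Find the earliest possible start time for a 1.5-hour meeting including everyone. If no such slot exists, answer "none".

09:15

Teo free: 06:30-14:40.
Rina free: 06:50-16:45.
Omar free: 07:45-15:25 (invert busy blocks within the working day).
Farrukh free: 06:25-09:00, 09:15-13:50, 14:45-16:35.
Ben free: 06:15-06:20, 07:35-09:00, 09:15-13:50.
Teo ∩ Rina: 06:50-14:40.
Teo ∩ Rina ∩ Omar: 07:45-14:40.
Teo ∩ Rina ∩ Omar ∩ Farrukh: 07:45-09:00, 09:15-13:50.
Teo ∩ Rina ∩ Omar ∩ Farrukh ∩ Ben: 07:45-09:00, 09:15-13:50.
The first common window of at least 90 minutes is 09:15-13:50, so the earliest start is 09:15.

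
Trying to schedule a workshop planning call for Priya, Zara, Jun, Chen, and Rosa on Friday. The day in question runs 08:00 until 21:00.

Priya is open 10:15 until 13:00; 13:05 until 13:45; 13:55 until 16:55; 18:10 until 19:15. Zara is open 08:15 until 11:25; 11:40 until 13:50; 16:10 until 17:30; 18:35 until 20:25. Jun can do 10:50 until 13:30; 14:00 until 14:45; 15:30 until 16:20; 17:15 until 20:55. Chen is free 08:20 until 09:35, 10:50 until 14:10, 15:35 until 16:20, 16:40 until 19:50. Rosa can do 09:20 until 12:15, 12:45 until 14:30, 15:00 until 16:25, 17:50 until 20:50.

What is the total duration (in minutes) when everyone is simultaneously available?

Priya ∩ Zara: 10:15-11:25, 11:40-13:00, 13:05-13:45, 16:10-16:55, 18:35-19:15.
Priya ∩ Zara ∩ Jun: 10:50-11:25, 11:40-13:00, 13:05-13:30, 16:10-16:20, 18:35-19:15.
Priya ∩ Zara ∩ Jun ∩ Chen: 10:50-11:25, 11:40-13:00, 13:05-13:30, 16:10-16:20, 18:35-19:15.
Priya ∩ Zara ∩ Jun ∩ Chen ∩ Rosa: 10:50-11:25, 11:40-12:15, 12:45-13:00, 13:05-13:30, 16:10-16:20, 18:35-19:15.
So the common availability across everyone is 10:50-11:25, 11:40-12:15, 12:45-13:00, 13:05-13:30, 16:10-16:20, 18:35-19:15.
Summing the common windows: 35 + 35 + 15 + 25 + 10 + 40 = 160 minutes.

160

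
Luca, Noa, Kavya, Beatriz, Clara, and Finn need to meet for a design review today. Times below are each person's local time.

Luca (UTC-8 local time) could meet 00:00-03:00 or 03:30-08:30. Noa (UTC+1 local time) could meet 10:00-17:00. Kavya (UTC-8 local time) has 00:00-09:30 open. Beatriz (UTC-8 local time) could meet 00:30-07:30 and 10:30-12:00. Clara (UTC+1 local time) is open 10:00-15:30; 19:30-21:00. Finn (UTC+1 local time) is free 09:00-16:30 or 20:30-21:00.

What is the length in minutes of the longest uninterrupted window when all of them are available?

Luca in UTC: 08:00-11:00, 11:30-16:30 (add 8h to convert from UTC-8).
Noa in UTC: 09:00-16:00 (subtract 1h to convert from UTC+1).
Kavya in UTC: 08:00-17:30 (add 8h to convert from UTC-8).
Beatriz in UTC: 08:30-15:30, 18:30-20:00 (add 8h to convert from UTC-8).
Clara in UTC: 09:00-14:30, 18:30-20:00 (subtract 1h to convert from UTC+1).
Finn in UTC: 08:00-15:30, 19:30-20:00 (subtract 1h to convert from UTC+1).
Luca ∩ Noa: 09:00-11:00, 11:30-16:00.
Luca ∩ Noa ∩ Kavya: 09:00-11:00, 11:30-16:00.
Luca ∩ Noa ∩ Kavya ∩ Beatriz: 09:00-11:00, 11:30-15:30.
Luca ∩ Noa ∩ Kavya ∩ Beatriz ∩ Clara: 09:00-11:00, 11:30-14:30.
Luca ∩ Noa ∩ Kavya ∩ Beatriz ∩ Clara ∩ Finn: 09:00-11:00, 11:30-14:30.
The longest is 11:30-14:30 at 180 minutes.

180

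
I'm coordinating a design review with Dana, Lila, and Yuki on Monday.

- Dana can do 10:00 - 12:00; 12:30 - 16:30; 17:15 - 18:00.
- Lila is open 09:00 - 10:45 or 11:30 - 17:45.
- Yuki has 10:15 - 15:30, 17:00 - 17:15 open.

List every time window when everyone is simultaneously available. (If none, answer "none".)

Dana ∩ Lila: 10:00-10:45, 11:30-12:00, 12:30-16:30, 17:15-17:45.
Dana ∩ Lila ∩ Yuki: 10:15-10:45, 11:30-12:00, 12:30-15:30.

10:15-10:45, 11:30-12:00, 12:30-15:30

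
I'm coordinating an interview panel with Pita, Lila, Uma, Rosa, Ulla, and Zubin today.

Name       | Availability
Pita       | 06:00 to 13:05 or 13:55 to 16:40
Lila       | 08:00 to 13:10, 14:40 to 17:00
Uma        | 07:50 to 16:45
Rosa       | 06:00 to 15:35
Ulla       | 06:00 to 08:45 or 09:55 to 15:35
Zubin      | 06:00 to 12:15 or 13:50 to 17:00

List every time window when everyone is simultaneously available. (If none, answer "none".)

Pita ∩ Lila: 08:00-13:05, 14:40-16:40.
Pita ∩ Lila ∩ Uma: 08:00-13:05, 14:40-16:40.
Pita ∩ Lila ∩ Uma ∩ Rosa: 08:00-13:05, 14:40-15:35.
Pita ∩ Lila ∩ Uma ∩ Rosa ∩ Ulla: 08:00-08:45, 09:55-13:05, 14:40-15:35.
Pita ∩ Lila ∩ Uma ∩ Rosa ∩ Ulla ∩ Zubin: 08:00-08:45, 09:55-12:15, 14:40-15:35.
So the common availability across everyone is 08:00-08:45, 09:55-12:15, 14:40-15:35.

08:00-08:45, 09:55-12:15, 14:40-15:35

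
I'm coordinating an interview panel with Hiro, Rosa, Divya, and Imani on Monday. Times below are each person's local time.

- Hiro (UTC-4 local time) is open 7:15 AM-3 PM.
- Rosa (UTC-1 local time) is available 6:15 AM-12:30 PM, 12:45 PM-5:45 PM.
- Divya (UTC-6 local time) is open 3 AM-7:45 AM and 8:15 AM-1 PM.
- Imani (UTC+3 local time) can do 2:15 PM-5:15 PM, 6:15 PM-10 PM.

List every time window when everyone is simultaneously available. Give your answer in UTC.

Hiro in UTC: 11:15-19:00 (add 4h to convert from UTC-4).
Rosa in UTC: 07:15-13:30, 13:45-18:45 (add 1h to convert from UTC-1).
Divya in UTC: 09:00-13:45, 14:15-19:00 (add 6h to convert from UTC-6).
Imani in UTC: 11:15-14:15, 15:15-19:00 (subtract 3h to convert from UTC+3).
Hiro ∩ Rosa: 11:15-13:30, 13:45-18:45.
Hiro ∩ Rosa ∩ Divya: 11:15-13:30, 14:15-18:45.
Hiro ∩ Rosa ∩ Divya ∩ Imani: 11:15-13:30, 15:15-18:45.

11:15-13:30, 15:15-18:45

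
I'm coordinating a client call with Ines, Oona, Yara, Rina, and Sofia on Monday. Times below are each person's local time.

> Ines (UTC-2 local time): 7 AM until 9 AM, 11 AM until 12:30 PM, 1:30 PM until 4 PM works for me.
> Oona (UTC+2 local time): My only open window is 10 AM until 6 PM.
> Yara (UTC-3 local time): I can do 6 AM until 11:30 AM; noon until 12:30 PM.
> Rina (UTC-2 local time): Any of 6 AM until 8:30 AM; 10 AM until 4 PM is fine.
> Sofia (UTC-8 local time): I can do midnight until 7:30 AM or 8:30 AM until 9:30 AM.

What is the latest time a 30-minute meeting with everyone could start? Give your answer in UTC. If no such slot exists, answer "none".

14:00

Ines in UTC: 09:00-11:00, 13:00-14:30, 15:30-18:00 (add 2h to convert from UTC-2).
Oona in UTC: 08:00-16:00 (subtract 2h to convert from UTC+2).
Yara in UTC: 09:00-14:30, 15:00-15:30 (add 3h to convert from UTC-3).
Rina in UTC: 08:00-10:30, 12:00-18:00 (add 2h to convert from UTC-2).
Sofia in UTC: 08:00-15:30, 16:30-17:30 (add 8h to convert from UTC-8).
Ines ∩ Oona: 09:00-11:00, 13:00-14:30, 15:30-16:00.
Ines ∩ Oona ∩ Yara: 09:00-11:00, 13:00-14:30.
Ines ∩ Oona ∩ Yara ∩ Rina: 09:00-10:30, 13:00-14:30.
Ines ∩ Oona ∩ Yara ∩ Rina ∩ Sofia: 09:00-10:30, 13:00-14:30.
The last common window of at least 30 minutes is 13:00-14:30; a 30-minute meeting can start as late as 14:00 and still end by 14:30.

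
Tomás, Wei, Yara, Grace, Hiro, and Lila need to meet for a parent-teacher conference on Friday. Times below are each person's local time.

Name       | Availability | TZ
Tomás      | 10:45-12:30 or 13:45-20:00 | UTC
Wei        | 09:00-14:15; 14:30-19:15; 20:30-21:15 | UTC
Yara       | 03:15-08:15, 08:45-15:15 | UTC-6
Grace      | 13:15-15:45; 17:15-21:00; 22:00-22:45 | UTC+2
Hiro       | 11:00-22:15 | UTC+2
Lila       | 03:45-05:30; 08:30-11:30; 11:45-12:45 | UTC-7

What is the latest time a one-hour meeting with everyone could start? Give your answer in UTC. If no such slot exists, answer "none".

17:30

Tomás in UTC: 10:45-12:30, 13:45-20:00.
Wei in UTC: 09:00-14:15, 14:30-19:15, 20:30-21:15.
Yara in UTC: 09:15-14:15, 14:45-21:15 (add 6h to convert from UTC-6).
Grace in UTC: 11:15-13:45, 15:15-19:00, 20:00-20:45 (subtract 2h to convert from UTC+2).
Hiro in UTC: 09:00-20:15 (subtract 2h to convert from UTC+2).
Lila in UTC: 10:45-12:30, 15:30-18:30, 18:45-19:45 (add 7h to convert from UTC-7).
Tomás ∩ Wei: 10:45-12:30, 13:45-14:15, 14:30-19:15.
Tomás ∩ Wei ∩ Yara: 10:45-12:30, 13:45-14:15, 14:45-19:15.
Tomás ∩ Wei ∩ Yara ∩ Grace: 11:15-12:30, 15:15-19:00.
Tomás ∩ Wei ∩ Yara ∩ Grace ∩ Hiro: 11:15-12:30, 15:15-19:00.
Tomás ∩ Wei ∩ Yara ∩ Grace ∩ Hiro ∩ Lila: 11:15-12:30, 15:30-18:30, 18:45-19:00.
The last common window of at least 60 minutes is 15:30-18:30; a 60-minute meeting can start as late as 17:30 and still end by 18:30.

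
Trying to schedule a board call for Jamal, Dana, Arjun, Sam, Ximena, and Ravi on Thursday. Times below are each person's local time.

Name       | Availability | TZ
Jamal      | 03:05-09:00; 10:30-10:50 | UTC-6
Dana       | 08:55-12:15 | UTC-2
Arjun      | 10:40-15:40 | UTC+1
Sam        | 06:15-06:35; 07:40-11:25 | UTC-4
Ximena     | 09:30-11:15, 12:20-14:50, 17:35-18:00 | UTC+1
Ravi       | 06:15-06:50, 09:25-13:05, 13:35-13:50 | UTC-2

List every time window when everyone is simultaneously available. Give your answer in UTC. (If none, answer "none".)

11:40-13:50

Jamal in UTC: 09:05-15:00, 16:30-16:50 (add 6h to convert from UTC-6).
Dana in UTC: 10:55-14:15 (add 2h to convert from UTC-2).
Arjun in UTC: 09:40-14:40 (subtract 1h to convert from UTC+1).
Sam in UTC: 10:15-10:35, 11:40-15:25 (add 4h to convert from UTC-4).
Ximena in UTC: 08:30-10:15, 11:20-13:50, 16:35-17:00 (subtract 1h to convert from UTC+1).
Ravi in UTC: 08:15-08:50, 11:25-15:05, 15:35-15:50 (add 2h to convert from UTC-2).
Jamal ∩ Dana: 10:55-14:15.
Jamal ∩ Dana ∩ Arjun: 10:55-14:15.
Jamal ∩ Dana ∩ Arjun ∩ Sam: 11:40-14:15.
Jamal ∩ Dana ∩ Arjun ∩ Sam ∩ Ximena: 11:40-13:50.
Jamal ∩ Dana ∩ Arjun ∩ Sam ∩ Ximena ∩ Ravi: 11:40-13:50.
Those are the intersection windows.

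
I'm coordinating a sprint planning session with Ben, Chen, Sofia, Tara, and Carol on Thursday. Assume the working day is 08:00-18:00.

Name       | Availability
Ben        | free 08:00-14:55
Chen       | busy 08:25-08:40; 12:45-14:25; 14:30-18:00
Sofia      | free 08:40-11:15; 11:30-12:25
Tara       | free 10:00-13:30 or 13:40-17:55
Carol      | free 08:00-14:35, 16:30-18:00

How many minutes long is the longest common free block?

Ben free: 08:00-14:55.
Chen free: 08:00-08:25, 08:40-12:45, 14:25-14:30 (invert busy blocks within the working day).
Sofia free: 08:40-11:15, 11:30-12:25.
Tara free: 10:00-13:30, 13:40-17:55.
Carol free: 08:00-14:35, 16:30-18:00.
Ben ∩ Chen: 08:00-08:25, 08:40-12:45, 14:25-14:30.
Ben ∩ Chen ∩ Sofia: 08:40-11:15, 11:30-12:25.
Ben ∩ Chen ∩ Sofia ∩ Tara: 10:00-11:15, 11:30-12:25.
Ben ∩ Chen ∩ Sofia ∩ Tara ∩ Carol: 10:00-11:15, 11:30-12:25.
The longest is 10:00-11:15 at 75 minutes.

75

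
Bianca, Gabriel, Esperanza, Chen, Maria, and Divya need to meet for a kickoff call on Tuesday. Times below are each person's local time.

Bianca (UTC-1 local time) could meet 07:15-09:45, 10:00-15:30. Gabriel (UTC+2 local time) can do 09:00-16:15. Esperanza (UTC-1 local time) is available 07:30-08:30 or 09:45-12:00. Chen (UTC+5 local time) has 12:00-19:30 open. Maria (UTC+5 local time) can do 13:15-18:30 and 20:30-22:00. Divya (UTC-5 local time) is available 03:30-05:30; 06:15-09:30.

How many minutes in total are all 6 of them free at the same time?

165

Bianca in UTC: 08:15-10:45, 11:00-16:30 (add 1h to convert from UTC-1).
Gabriel in UTC: 07:00-14:15 (subtract 2h to convert from UTC+2).
Esperanza in UTC: 08:30-09:30, 10:45-13:00 (add 1h to convert from UTC-1).
Chen in UTC: 07:00-14:30 (subtract 5h to convert from UTC+5).
Maria in UTC: 08:15-13:30, 15:30-17:00 (subtract 5h to convert from UTC+5).
Divya in UTC: 08:30-10:30, 11:15-14:30 (add 5h to convert from UTC-5).
Bianca ∩ Gabriel: 08:15-10:45, 11:00-14:15.
Bianca ∩ Gabriel ∩ Esperanza: 08:30-09:30, 11:00-13:00.
Bianca ∩ Gabriel ∩ Esperanza ∩ Chen: 08:30-09:30, 11:00-13:00.
Bianca ∩ Gabriel ∩ Esperanza ∩ Chen ∩ Maria: 08:30-09:30, 11:00-13:00.
Bianca ∩ Gabriel ∩ Esperanza ∩ Chen ∩ Maria ∩ Divya: 08:30-09:30, 11:15-13:00.
Summing the common windows: 60 + 105 = 165 minutes.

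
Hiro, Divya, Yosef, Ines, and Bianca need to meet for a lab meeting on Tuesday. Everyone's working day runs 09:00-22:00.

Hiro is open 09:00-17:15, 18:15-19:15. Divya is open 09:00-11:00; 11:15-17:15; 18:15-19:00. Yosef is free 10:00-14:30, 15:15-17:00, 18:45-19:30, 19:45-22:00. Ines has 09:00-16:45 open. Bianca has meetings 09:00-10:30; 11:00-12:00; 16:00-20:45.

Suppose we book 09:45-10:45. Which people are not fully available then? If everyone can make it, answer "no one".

Hiro free: 09:00-17:15, 18:15-19:15.
Divya free: 09:00-11:00, 11:15-17:15, 18:15-19:00.
Yosef free: 10:00-14:30, 15:15-17:00, 18:45-19:30, 19:45-22:00.
Ines free: 09:00-16:45.
Bianca free: 10:30-11:00, 12:00-16:00, 20:45-22:00 (invert busy blocks within the working day).
Hiro: free for 09:45-10:45. Divya: free for 09:45-10:45. Yosef: not fully free for 09:45-10:45. Ines: free for 09:45-10:45. Bianca: not fully free for 09:45-10:45.

Bianca, Yosef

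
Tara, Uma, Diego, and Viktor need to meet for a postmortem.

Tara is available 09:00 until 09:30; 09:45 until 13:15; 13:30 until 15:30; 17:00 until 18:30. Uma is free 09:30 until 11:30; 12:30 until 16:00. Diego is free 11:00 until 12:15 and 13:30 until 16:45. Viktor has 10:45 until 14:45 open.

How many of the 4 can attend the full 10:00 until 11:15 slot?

Tara and Uma can make the full 10:00-11:15 slot — that's 2.

2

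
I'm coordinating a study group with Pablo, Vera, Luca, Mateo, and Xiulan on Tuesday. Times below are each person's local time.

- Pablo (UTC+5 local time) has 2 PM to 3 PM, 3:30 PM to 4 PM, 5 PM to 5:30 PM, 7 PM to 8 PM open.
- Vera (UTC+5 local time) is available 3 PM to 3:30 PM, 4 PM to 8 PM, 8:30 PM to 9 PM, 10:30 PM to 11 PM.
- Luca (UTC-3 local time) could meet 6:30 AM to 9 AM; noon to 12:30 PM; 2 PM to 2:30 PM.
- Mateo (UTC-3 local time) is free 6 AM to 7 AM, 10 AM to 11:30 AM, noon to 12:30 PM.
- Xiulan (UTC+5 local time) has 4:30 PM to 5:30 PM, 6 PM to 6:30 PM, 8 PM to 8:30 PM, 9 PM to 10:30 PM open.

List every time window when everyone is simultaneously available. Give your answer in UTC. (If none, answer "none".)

none

Pablo in UTC: 09:00-10:00, 10:30-11:00, 12:00-12:30, 14:00-15:00 (subtract 5h to convert from UTC+5).
Vera in UTC: 10:00-10:30, 11:00-15:00, 15:30-16:00, 17:30-18:00 (subtract 5h to convert from UTC+5).
Luca in UTC: 09:30-12:00, 15:00-15:30, 17:00-17:30 (add 3h to convert from UTC-3).
Mateo in UTC: 09:00-10:00, 13:00-14:30, 15:00-15:30 (add 3h to convert from UTC-3).
Xiulan in UTC: 11:30-12:30, 13:00-13:30, 15:00-15:30, 16:00-17:30 (subtract 5h to convert from UTC+5).
Pablo ∩ Vera: 12:00-12:30, 14:00-15:00.
Pablo ∩ Vera ∩ Luca: ∅.
Pablo ∩ Vera ∩ Luca ∩ Mateo: ∅.
Pablo ∩ Vera ∩ Luca ∩ Mateo ∩ Xiulan: ∅.
There is no time when everyone is free.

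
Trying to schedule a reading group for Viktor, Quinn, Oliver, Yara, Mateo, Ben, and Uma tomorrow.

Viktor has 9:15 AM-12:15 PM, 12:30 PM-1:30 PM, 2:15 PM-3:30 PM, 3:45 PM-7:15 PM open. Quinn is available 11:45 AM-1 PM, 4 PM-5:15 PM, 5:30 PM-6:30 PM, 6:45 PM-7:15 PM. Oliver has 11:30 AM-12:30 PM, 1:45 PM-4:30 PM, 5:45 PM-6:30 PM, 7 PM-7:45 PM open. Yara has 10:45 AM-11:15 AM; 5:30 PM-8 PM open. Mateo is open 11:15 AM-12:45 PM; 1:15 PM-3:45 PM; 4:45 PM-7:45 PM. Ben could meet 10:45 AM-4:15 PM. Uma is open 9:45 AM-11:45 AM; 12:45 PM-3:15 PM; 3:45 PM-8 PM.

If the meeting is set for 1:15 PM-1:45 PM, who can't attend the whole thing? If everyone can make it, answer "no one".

Viktor: not fully free for 13:15-13:45. Quinn: not fully free for 13:15-13:45. Oliver: not fully free for 13:15-13:45. Yara: not fully free for 13:15-13:45. Mateo: free for 13:15-13:45. Ben: free for 13:15-13:45. Uma: free for 13:15-13:45.

Oliver, Quinn, Viktor, Yara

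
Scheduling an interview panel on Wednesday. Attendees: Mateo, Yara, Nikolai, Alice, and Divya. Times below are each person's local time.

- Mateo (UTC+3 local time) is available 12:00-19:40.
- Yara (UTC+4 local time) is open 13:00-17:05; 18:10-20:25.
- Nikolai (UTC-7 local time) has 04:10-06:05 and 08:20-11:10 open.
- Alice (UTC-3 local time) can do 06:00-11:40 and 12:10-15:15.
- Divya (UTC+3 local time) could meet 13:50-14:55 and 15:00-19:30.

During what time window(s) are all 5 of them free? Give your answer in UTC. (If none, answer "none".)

Mateo in UTC: 09:00-16:40 (subtract 3h to convert from UTC+3).
Yara in UTC: 09:00-13:05, 14:10-16:25 (subtract 4h to convert from UTC+4).
Nikolai in UTC: 11:10-13:05, 15:20-18:10 (add 7h to convert from UTC-7).
Alice in UTC: 09:00-14:40, 15:10-18:15 (add 3h to convert from UTC-3).
Divya in UTC: 10:50-11:55, 12:00-16:30 (subtract 3h to convert from UTC+3).
Mateo ∩ Yara: 09:00-13:05, 14:10-16:25.
Mateo ∩ Yara ∩ Nikolai: 11:10-13:05, 15:20-16:25.
Mateo ∩ Yara ∩ Nikolai ∩ Alice: 11:10-13:05, 15:20-16:25.
Mateo ∩ Yara ∩ Nikolai ∩ Alice ∩ Divya: 11:10-11:55, 12:00-13:05, 15:20-16:25.

11:10-11:55, 12:00-13:05, 15:20-16:25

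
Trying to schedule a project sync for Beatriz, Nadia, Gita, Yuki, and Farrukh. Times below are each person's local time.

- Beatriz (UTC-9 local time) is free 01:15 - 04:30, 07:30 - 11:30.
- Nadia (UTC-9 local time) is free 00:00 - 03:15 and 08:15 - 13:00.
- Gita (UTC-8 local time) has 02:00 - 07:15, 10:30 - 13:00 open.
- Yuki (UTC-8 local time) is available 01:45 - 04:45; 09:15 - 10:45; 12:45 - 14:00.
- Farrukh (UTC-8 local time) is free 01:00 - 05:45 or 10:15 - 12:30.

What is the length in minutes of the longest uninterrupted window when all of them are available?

Beatriz in UTC: 10:15-13:30, 16:30-20:30 (add 9h to convert from UTC-9).
Nadia in UTC: 09:00-12:15, 17:15-22:00 (add 9h to convert from UTC-9).
Gita in UTC: 10:00-15:15, 18:30-21:00 (add 8h to convert from UTC-8).
Yuki in UTC: 09:45-12:45, 17:15-18:45, 20:45-22:00 (add 8h to convert from UTC-8).
Farrukh in UTC: 09:00-13:45, 18:15-20:30 (add 8h to convert from UTC-8).
Beatriz ∩ Nadia: 10:15-12:15, 17:15-20:30.
Beatriz ∩ Nadia ∩ Gita: 10:15-12:15, 18:30-20:30.
Beatriz ∩ Nadia ∩ Gita ∩ Yuki: 10:15-12:15, 18:30-18:45.
Beatriz ∩ Nadia ∩ Gita ∩ Yuki ∩ Farrukh: 10:15-12:15, 18:30-18:45.
The longest is 10:15-12:15 at 120 minutes.

120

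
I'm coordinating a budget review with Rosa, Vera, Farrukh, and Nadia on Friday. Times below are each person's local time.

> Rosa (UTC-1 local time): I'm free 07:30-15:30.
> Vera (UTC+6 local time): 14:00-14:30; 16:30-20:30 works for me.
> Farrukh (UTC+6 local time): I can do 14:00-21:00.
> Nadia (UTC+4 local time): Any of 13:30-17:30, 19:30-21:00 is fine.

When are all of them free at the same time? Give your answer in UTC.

10:30-13:30

Rosa in UTC: 08:30-16:30 (add 1h to convert from UTC-1).
Vera in UTC: 08:00-08:30, 10:30-14:30 (subtract 6h to convert from UTC+6).
Farrukh in UTC: 08:00-15:00 (subtract 6h to convert from UTC+6).
Nadia in UTC: 09:30-13:30, 15:30-17:00 (subtract 4h to convert from UTC+4).
Rosa ∩ Vera: 10:30-14:30.
Rosa ∩ Vera ∩ Farrukh: 10:30-14:30.
Rosa ∩ Vera ∩ Farrukh ∩ Nadia: 10:30-13:30.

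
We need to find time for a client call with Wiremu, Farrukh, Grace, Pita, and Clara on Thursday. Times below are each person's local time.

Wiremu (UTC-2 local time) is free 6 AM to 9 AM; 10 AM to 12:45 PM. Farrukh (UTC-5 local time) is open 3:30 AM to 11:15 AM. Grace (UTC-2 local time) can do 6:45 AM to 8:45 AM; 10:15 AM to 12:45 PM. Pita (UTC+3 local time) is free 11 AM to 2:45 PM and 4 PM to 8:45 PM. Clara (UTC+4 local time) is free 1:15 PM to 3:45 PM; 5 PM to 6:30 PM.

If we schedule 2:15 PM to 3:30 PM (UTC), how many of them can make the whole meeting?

Wiremu in UTC: 08:00-11:00, 12:00-14:45 (add 2h to convert from UTC-2).
Farrukh in UTC: 08:30-16:15 (add 5h to convert from UTC-5).
Grace in UTC: 08:45-10:45, 12:15-14:45 (add 2h to convert from UTC-2).
Pita in UTC: 08:00-11:45, 13:00-17:45 (subtract 3h to convert from UTC+3).
Clara in UTC: 09:15-11:45, 13:00-14:30 (subtract 4h to convert from UTC+4).
Farrukh and Pita can make the full 14:15-15:30 slot — that's 2.

2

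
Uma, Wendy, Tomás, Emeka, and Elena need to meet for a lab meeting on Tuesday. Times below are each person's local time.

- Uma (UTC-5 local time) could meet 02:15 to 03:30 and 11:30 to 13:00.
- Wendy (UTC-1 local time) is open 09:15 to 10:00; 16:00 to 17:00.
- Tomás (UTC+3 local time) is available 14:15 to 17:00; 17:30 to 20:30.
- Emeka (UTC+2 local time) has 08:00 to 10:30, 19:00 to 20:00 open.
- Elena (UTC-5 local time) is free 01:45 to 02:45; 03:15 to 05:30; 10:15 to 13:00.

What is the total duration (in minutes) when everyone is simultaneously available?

Uma in UTC: 07:15-08:30, 16:30-18:00 (add 5h to convert from UTC-5).
Wendy in UTC: 10:15-11:00, 17:00-18:00 (add 1h to convert from UTC-1).
Tomás in UTC: 11:15-14:00, 14:30-17:30 (subtract 3h to convert from UTC+3).
Emeka in UTC: 06:00-08:30, 17:00-18:00 (subtract 2h to convert from UTC+2).
Elena in UTC: 06:45-07:45, 08:15-10:30, 15:15-18:00 (add 5h to convert from UTC-5).
Uma ∩ Wendy: 17:00-18:00.
Uma ∩ Wendy ∩ Tomás: 17:00-17:30.
Uma ∩ Wendy ∩ Tomás ∩ Emeka: 17:00-17:30.
Uma ∩ Wendy ∩ Tomás ∩ Emeka ∩ Elena: 17:00-17:30.
Those are the intersection windows.
That's a single block of 30 minutes.

30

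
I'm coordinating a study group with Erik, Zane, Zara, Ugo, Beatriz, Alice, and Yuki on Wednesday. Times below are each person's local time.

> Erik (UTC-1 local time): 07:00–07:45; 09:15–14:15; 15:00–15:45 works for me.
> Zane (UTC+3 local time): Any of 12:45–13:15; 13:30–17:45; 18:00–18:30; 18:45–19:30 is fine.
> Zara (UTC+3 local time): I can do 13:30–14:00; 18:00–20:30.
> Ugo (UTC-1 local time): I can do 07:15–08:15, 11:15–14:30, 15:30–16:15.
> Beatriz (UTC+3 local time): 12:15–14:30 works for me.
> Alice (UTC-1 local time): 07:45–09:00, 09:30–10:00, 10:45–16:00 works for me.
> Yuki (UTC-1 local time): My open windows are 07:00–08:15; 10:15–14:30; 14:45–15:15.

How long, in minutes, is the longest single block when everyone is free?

Erik in UTC: 08:00-08:45, 10:15-15:15, 16:00-16:45 (add 1h to convert from UTC-1).
Zane in UTC: 09:45-10:15, 10:30-14:45, 15:00-15:30, 15:45-16:30 (subtract 3h to convert from UTC+3).
Zara in UTC: 10:30-11:00, 15:00-17:30 (subtract 3h to convert from UTC+3).
Ugo in UTC: 08:15-09:15, 12:15-15:30, 16:30-17:15 (add 1h to convert from UTC-1).
Beatriz in UTC: 09:15-11:30 (subtract 3h to convert from UTC+3).
Alice in UTC: 08:45-10:00, 10:30-11:00, 11:45-17:00 (add 1h to convert from UTC-1).
Yuki in UTC: 08:00-09:15, 11:15-15:30, 15:45-16:15 (add 1h to convert from UTC-1).
Erik ∩ Zane: 10:30-14:45, 15:00-15:15, 16:00-16:30.
Erik ∩ Zane ∩ Zara: 10:30-11:00, 15:00-15:15, 16:00-16:30.
Erik ∩ Zane ∩ Zara ∩ Ugo: 15:00-15:15.
Erik ∩ Zane ∩ Zara ∩ Ugo ∩ Beatriz: ∅.
Erik ∩ Zane ∩ Zara ∩ Ugo ∩ Beatriz ∩ Alice: ∅.
Erik ∩ Zane ∩ Zara ∩ Ugo ∩ Beatriz ∩ Alice ∩ Yuki: ∅.
There is no time when everyone is free.
No common window exists, so the longest block is 0 minutes.

0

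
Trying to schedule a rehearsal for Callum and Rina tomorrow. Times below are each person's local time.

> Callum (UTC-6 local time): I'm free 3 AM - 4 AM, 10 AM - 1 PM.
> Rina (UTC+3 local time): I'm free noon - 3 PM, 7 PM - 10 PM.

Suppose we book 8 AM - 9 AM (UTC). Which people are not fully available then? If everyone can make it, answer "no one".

Callum, Rina

Callum in UTC: 09:00-10:00, 16:00-19:00 (add 6h to convert from UTC-6).
Rina in UTC: 09:00-12:00, 16:00-19:00 (subtract 3h to convert from UTC+3).
Callum: not fully free for 08:00-09:00. Rina: not fully free for 08:00-09:00.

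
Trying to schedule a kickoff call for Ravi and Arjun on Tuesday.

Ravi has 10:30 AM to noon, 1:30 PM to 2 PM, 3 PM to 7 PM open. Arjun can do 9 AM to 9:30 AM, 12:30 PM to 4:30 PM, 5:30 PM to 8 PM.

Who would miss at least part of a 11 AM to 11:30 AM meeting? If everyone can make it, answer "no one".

Ravi: free for 11:00-11:30. Arjun: not fully free for 11:00-11:30.

Arjun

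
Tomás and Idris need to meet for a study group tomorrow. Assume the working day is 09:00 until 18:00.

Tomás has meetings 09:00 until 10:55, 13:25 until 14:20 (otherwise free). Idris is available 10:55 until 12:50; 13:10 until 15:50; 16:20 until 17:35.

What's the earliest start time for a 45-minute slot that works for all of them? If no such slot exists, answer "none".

Tomás free: 10:55-13:25, 14:20-18:00 (invert busy blocks within the working day).
Idris free: 10:55-12:50, 13:10-15:50, 16:20-17:35.
Tomás ∩ Idris: 10:55-12:50, 13:10-13:25, 14:20-15:50, 16:20-17:35.
The first common window of at least 45 minutes is 10:55-12:50, so the earliest start is 10:55.

10:55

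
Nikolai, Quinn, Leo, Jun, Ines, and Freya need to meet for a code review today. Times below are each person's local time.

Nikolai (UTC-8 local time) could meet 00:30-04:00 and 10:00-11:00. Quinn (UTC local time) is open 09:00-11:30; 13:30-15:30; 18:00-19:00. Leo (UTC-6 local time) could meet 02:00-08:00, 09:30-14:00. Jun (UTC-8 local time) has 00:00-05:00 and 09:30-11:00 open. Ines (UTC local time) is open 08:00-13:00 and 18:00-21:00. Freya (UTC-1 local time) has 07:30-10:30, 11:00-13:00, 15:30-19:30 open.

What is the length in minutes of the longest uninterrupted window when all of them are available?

150

Nikolai in UTC: 08:30-12:00, 18:00-19:00 (add 8h to convert from UTC-8).
Quinn in UTC: 09:00-11:30, 13:30-15:30, 18:00-19:00.
Leo in UTC: 08:00-14:00, 15:30-20:00 (add 6h to convert from UTC-6).
Jun in UTC: 08:00-13:00, 17:30-19:00 (add 8h to convert from UTC-8).
Ines in UTC: 08:00-13:00, 18:00-21:00.
Freya in UTC: 08:30-11:30, 12:00-14:00, 16:30-20:30 (add 1h to convert from UTC-1).
Nikolai ∩ Quinn: 09:00-11:30, 18:00-19:00.
Nikolai ∩ Quinn ∩ Leo: 09:00-11:30, 18:00-19:00.
Nikolai ∩ Quinn ∩ Leo ∩ Jun: 09:00-11:30, 18:00-19:00.
Nikolai ∩ Quinn ∩ Leo ∩ Jun ∩ Ines: 09:00-11:30, 18:00-19:00.
Nikolai ∩ Quinn ∩ Leo ∩ Jun ∩ Ines ∩ Freya: 09:00-11:30, 18:00-19:00.
The longest is 09:00-11:30 at 150 minutes.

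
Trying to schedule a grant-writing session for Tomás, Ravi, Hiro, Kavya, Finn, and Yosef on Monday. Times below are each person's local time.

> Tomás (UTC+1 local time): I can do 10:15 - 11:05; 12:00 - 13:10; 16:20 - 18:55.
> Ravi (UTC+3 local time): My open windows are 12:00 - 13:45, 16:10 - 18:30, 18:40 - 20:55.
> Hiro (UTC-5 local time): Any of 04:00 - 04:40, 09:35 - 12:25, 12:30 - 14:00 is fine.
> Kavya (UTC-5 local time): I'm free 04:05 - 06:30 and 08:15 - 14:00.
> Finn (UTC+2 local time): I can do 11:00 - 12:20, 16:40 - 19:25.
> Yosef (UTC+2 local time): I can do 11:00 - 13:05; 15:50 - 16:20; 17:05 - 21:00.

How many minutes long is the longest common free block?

105

Tomás in UTC: 09:15-10:05, 11:00-12:10, 15:20-17:55 (subtract 1h to convert from UTC+1).
Ravi in UTC: 09:00-10:45, 13:10-15:30, 15:40-17:55 (subtract 3h to convert from UTC+3).
Hiro in UTC: 09:00-09:40, 14:35-17:25, 17:30-19:00 (add 5h to convert from UTC-5).
Kavya in UTC: 09:05-11:30, 13:15-19:00 (add 5h to convert from UTC-5).
Finn in UTC: 09:00-10:20, 14:40-17:25 (subtract 2h to convert from UTC+2).
Yosef in UTC: 09:00-11:05, 13:50-14:20, 15:05-19:00 (subtract 2h to convert from UTC+2).
Tomás ∩ Ravi: 09:15-10:05, 15:20-15:30, 15:40-17:55.
Tomás ∩ Ravi ∩ Hiro: 09:15-09:40, 15:20-15:30, 15:40-17:25, 17:30-17:55.
Tomás ∩ Ravi ∩ Hiro ∩ Kavya: 09:15-09:40, 15:20-15:30, 15:40-17:25, 17:30-17:55.
Tomás ∩ Ravi ∩ Hiro ∩ Kavya ∩ Finn: 09:15-09:40, 15:20-15:30, 15:40-17:25.
Tomás ∩ Ravi ∩ Hiro ∩ Kavya ∩ Finn ∩ Yosef: 09:15-09:40, 15:20-15:30, 15:40-17:25.
So the common availability across everyone is 09:15-09:40, 15:20-15:30, 15:40-17:25.
The longest is 15:40-17:25 at 105 minutes.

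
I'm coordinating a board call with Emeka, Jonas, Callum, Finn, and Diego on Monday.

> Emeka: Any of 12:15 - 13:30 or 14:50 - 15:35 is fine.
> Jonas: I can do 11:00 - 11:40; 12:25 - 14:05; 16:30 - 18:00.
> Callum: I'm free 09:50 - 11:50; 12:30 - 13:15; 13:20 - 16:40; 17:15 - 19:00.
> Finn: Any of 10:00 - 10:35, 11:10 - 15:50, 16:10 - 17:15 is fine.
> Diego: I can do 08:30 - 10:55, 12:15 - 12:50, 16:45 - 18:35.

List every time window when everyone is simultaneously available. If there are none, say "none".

12:30-12:50

Emeka ∩ Jonas: 12:25-13:30.
Emeka ∩ Jonas ∩ Callum: 12:30-13:15, 13:20-13:30.
Emeka ∩ Jonas ∩ Callum ∩ Finn: 12:30-13:15, 13:20-13:30.
Emeka ∩ Jonas ∩ Callum ∩ Finn ∩ Diego: 12:30-12:50.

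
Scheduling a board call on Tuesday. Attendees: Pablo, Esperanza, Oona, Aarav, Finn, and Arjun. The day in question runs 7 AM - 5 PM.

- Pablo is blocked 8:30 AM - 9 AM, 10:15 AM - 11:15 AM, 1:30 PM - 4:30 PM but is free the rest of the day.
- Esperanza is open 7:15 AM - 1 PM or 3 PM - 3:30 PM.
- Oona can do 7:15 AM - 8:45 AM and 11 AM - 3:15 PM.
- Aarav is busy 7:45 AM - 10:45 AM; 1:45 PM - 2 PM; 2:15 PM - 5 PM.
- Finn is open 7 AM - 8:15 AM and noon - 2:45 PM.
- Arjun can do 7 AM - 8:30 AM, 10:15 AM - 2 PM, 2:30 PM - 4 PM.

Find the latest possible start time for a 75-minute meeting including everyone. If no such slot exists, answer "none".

Pablo free: 07:00-08:30, 09:00-10:15, 11:15-13:30, 16:30-17:00 (invert busy blocks within the working day).
Esperanza free: 07:15-13:00, 15:00-15:30.
Oona free: 07:15-08:45, 11:00-15:15.
Aarav free: 07:00-07:45, 10:45-13:45, 14:00-14:15 (invert busy blocks within the working day).
Finn free: 07:00-08:15, 12:00-14:45.
Arjun free: 07:00-08:30, 10:15-14:00, 14:30-16:00.
Pablo ∩ Esperanza: 07:15-08:30, 09:00-10:15, 11:15-13:00.
Pablo ∩ Esperanza ∩ Oona: 07:15-08:30, 11:15-13:00.
Pablo ∩ Esperanza ∩ Oona ∩ Aarav: 07:15-07:45, 11:15-13:00.
Pablo ∩ Esperanza ∩ Oona ∩ Aarav ∩ Finn: 07:15-07:45, 12:00-13:00.
Pablo ∩ Esperanza ∩ Oona ∩ Aarav ∩ Finn ∩ Arjun: 07:15-07:45, 12:00-13:00.
No common window is at least 75 minutes long.

none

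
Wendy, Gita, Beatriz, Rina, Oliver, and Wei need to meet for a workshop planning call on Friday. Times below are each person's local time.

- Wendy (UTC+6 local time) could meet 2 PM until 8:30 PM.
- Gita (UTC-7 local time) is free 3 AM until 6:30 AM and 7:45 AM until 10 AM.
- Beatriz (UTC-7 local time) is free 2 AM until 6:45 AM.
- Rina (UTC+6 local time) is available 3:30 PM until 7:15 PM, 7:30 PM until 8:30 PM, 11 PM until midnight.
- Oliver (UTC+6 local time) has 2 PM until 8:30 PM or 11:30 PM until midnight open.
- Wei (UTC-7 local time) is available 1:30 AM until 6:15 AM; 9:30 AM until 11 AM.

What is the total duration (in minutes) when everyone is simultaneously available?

Wendy in UTC: 08:00-14:30 (subtract 6h to convert from UTC+6).
Gita in UTC: 10:00-13:30, 14:45-17:00 (add 7h to convert from UTC-7).
Beatriz in UTC: 09:00-13:45 (add 7h to convert from UTC-7).
Rina in UTC: 09:30-13:15, 13:30-14:30, 17:00-18:00 (subtract 6h to convert from UTC+6).
Oliver in UTC: 08:00-14:30, 17:30-18:00 (subtract 6h to convert from UTC+6).
Wei in UTC: 08:30-13:15, 16:30-18:00 (add 7h to convert from UTC-7).
Wendy ∩ Gita: 10:00-13:30.
Wendy ∩ Gita ∩ Beatriz: 10:00-13:30.
Wendy ∩ Gita ∩ Beatriz ∩ Rina: 10:00-13:15.
Wendy ∩ Gita ∩ Beatriz ∩ Rina ∩ Oliver: 10:00-13:15.
Wendy ∩ Gita ∩ Beatriz ∩ Rina ∩ Oliver ∩ Wei: 10:00-13:15.
That's a single block of 195 minutes.

195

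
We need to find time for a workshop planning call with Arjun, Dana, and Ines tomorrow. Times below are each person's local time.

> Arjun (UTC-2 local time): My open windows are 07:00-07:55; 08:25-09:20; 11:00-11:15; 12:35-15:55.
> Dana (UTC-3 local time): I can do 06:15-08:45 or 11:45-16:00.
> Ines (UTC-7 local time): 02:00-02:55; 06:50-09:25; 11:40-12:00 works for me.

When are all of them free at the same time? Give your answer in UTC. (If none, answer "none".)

09:15-09:55, 14:45-16:25

Arjun in UTC: 09:00-09:55, 10:25-11:20, 13:00-13:15, 14:35-17:55 (add 2h to convert from UTC-2).
Dana in UTC: 09:15-11:45, 14:45-19:00 (add 3h to convert from UTC-3).
Ines in UTC: 09:00-09:55, 13:50-16:25, 18:40-19:00 (add 7h to convert from UTC-7).
Arjun ∩ Dana: 09:15-09:55, 10:25-11:20, 14:45-17:55.
Arjun ∩ Dana ∩ Ines: 09:15-09:55, 14:45-16:25.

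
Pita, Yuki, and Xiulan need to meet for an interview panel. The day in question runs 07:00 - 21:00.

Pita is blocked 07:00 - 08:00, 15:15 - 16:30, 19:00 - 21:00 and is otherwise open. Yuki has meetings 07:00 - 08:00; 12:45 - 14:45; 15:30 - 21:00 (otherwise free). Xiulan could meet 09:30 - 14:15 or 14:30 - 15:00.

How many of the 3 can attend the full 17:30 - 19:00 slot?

Pita free: 08:00-15:15, 16:30-19:00 (invert busy blocks within the working day).
Yuki free: 08:00-12:45, 14:45-15:30 (invert busy blocks within the working day).
Xiulan free: 09:30-14:15, 14:30-15:00.
Pita can make the full 17:30-19:00 slot — that's 1.

1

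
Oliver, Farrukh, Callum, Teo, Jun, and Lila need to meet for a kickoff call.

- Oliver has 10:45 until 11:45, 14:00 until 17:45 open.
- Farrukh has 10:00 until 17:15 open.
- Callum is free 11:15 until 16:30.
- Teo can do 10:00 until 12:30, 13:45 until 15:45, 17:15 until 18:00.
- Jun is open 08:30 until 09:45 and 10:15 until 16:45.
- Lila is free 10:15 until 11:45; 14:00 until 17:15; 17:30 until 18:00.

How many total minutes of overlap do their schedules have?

135

Oliver ∩ Farrukh: 10:45-11:45, 14:00-17:15.
Oliver ∩ Farrukh ∩ Callum: 11:15-11:45, 14:00-16:30.
Oliver ∩ Farrukh ∩ Callum ∩ Teo: 11:15-11:45, 14:00-15:45.
Oliver ∩ Farrukh ∩ Callum ∩ Teo ∩ Jun: 11:15-11:45, 14:00-15:45.
Oliver ∩ Farrukh ∩ Callum ∩ Teo ∩ Jun ∩ Lila: 11:15-11:45, 14:00-15:45.
Summing the common windows: 30 + 105 = 135 minutes.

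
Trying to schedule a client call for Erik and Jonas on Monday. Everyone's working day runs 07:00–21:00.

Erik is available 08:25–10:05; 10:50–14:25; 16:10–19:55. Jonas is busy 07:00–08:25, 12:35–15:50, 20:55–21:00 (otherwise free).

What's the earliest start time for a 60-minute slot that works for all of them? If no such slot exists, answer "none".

08:25

Erik free: 08:25-10:05, 10:50-14:25, 16:10-19:55.
Jonas free: 08:25-12:35, 15:50-20:55 (invert busy blocks within the working day).
Erik ∩ Jonas: 08:25-10:05, 10:50-12:35, 16:10-19:55.
The first common window of at least 60 minutes is 08:25-10:05, so the earliest start is 08:25.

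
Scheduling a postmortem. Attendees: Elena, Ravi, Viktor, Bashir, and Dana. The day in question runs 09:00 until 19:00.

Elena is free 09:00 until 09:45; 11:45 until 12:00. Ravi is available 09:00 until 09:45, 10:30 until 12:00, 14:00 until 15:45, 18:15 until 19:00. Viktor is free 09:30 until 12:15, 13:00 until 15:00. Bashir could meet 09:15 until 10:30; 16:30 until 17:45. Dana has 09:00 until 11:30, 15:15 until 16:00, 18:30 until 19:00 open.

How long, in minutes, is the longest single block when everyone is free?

15

Elena ∩ Ravi: 09:00-09:45, 11:45-12:00.
Elena ∩ Ravi ∩ Viktor: 09:30-09:45, 11:45-12:00.
Elena ∩ Ravi ∩ Viktor ∩ Bashir: 09:30-09:45.
Elena ∩ Ravi ∩ Viktor ∩ Bashir ∩ Dana: 09:30-09:45.
So the common availability across everyone is 09:30-09:45.
The longest is 09:30-09:45 at 15 minutes.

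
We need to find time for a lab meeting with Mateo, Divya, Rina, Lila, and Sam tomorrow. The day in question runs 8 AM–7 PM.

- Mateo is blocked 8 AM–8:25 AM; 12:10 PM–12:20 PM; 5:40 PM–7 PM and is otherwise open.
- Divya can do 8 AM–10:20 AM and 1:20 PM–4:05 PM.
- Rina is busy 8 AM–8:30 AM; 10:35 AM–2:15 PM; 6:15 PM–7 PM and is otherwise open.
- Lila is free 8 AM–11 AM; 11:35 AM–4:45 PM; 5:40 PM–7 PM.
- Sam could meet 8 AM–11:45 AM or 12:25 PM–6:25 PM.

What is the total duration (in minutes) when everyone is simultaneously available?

220

Mateo free: 08:25-12:10, 12:20-17:40 (invert busy blocks within the working day).
Divya free: 08:00-10:20, 13:20-16:05.
Rina free: 08:30-10:35, 14:15-18:15 (invert busy blocks within the working day).
Lila free: 08:00-11:00, 11:35-16:45, 17:40-19:00.
Sam free: 08:00-11:45, 12:25-18:25.
Mateo ∩ Divya: 08:25-10:20, 13:20-16:05.
Mateo ∩ Divya ∩ Rina: 08:30-10:20, 14:15-16:05.
Mateo ∩ Divya ∩ Rina ∩ Lila: 08:30-10:20, 14:15-16:05.
Mateo ∩ Divya ∩ Rina ∩ Lila ∩ Sam: 08:30-10:20, 14:15-16:05.
Those are the intersection windows.
Summing the common windows: 110 + 110 = 220 minutes.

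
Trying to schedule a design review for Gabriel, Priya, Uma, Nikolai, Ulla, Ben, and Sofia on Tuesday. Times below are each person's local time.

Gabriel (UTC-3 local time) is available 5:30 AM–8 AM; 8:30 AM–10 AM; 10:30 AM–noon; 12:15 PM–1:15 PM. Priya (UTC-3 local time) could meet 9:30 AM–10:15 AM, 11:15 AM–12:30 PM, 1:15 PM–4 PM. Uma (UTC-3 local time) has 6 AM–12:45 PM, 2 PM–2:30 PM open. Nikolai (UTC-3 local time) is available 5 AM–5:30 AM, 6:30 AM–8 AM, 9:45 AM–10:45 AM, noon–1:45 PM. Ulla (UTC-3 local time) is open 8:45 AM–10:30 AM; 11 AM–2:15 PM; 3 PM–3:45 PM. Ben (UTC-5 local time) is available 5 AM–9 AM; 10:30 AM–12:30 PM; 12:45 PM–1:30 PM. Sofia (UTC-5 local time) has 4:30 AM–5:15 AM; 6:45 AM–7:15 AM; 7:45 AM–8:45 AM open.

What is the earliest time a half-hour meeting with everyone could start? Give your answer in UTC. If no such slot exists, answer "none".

none

Gabriel in UTC: 08:30-11:00, 11:30-13:00, 13:30-15:00, 15:15-16:15 (add 3h to convert from UTC-3).
Priya in UTC: 12:30-13:15, 14:15-15:30, 16:15-19:00 (add 3h to convert from UTC-3).
Uma in UTC: 09:00-15:45, 17:00-17:30 (add 3h to convert from UTC-3).
Nikolai in UTC: 08:00-08:30, 09:30-11:00, 12:45-13:45, 15:00-16:45 (add 3h to convert from UTC-3).
Ulla in UTC: 11:45-13:30, 14:00-17:15, 18:00-18:45 (add 3h to convert from UTC-3).
Ben in UTC: 10:00-14:00, 15:30-17:30, 17:45-18:30 (add 5h to convert from UTC-5).
Sofia in UTC: 09:30-10:15, 11:45-12:15, 12:45-13:45 (add 5h to convert from UTC-5).
Gabriel ∩ Priya: 12:30-13:00, 14:15-15:00, 15:15-15:30.
Gabriel ∩ Priya ∩ Uma: 12:30-13:00, 14:15-15:00, 15:15-15:30.
Gabriel ∩ Priya ∩ Uma ∩ Nikolai: 12:45-13:00, 15:15-15:30.
Gabriel ∩ Priya ∩ Uma ∩ Nikolai ∩ Ulla: 12:45-13:00, 15:15-15:30.
Gabriel ∩ Priya ∩ Uma ∩ Nikolai ∩ Ulla ∩ Ben: 12:45-13:00.
Gabriel ∩ Priya ∩ Uma ∩ Nikolai ∩ Ulla ∩ Ben ∩ Sofia: 12:45-13:00.
No common window is at least 30 minutes long.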